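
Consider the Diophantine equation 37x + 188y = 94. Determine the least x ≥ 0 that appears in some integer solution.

gcd(188, 37) = 1  (188 = 5·37 + 3, 37 = 12·3 + 1, 3 = 3·1).
1 divides 94, so solutions exist.
Back-substituting, 37·(61) + 188·(-12) = 1.
Scale by 94/1 = 94: (x₀, y₀) = (5734, -1128).
General solution: x = 5734 + 188t, y = -1128 - 37t for integer t.
x ≥ 0: smallest is 5734 mod 188 = 94 (at t = -30), with y = -18.

94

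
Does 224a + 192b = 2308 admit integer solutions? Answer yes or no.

gcd(224, 192) = 32.
32 does not divide 2308 (remainder 4), so no integer solutions.

no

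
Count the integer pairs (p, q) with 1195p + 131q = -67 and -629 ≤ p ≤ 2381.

23

gcd(1195, 131) = 1  (1195 = 9·131 + 16, 131 = 8·16 + 3, 16 = 5·3 + 1, 3 = 3·1).
Back-substituting, 1195·(41) + 131·(-374) = 1.
Scale by -67: particular solution (-2747, 25058); reduce p mod 131: (4, -37).
General solution: p = 4 + 131t, q = -37 - 1195t for integer t.
-629 ≤ 4 + 131t ≤ 2381 gives t ∈ [-4, 18], which is 23 values.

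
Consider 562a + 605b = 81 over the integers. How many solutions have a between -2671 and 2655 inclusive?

gcd(605, 562) = 1  (605 = 1*562 + 43, 562 = 13*43 + 3, 43 = 14*3 + 1, 3 = 3*1).
Back-substituting, 562*(-197) + 605*(183) = 1.
Scale by 81: particular solution (-15957, 14823); reduce a mod 605: (378, -351).
General solution: a = 378 + 605t, b = -351 - 562t for integer t.
-2671 ≤ 378 + 605t ≤ 2655 gives t ∈ [-5, 3], which is 9 values.

9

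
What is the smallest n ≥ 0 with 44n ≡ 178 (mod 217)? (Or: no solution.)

gcd(217, 44) = 1.
1 divides 178, so solutions exist.
By Bézout, 44*(74) + 217*(-15) = 1.
So 44*(74) ≡ 1 (mod 217); multiply by 178: n ≡ 13172 (mod 217).
Smallest nonnegative: n = 13172 mod 217 = 152.

152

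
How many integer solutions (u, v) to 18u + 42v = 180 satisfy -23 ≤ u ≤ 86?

gcd(42, 18) = 6.
By Bézout, 18×(-2) + 42×(1) = 6.
Particular solution: (3, 3).
General solution: u = 3 + 7t, v = 3 - 3t for integer t.
-23 ≤ 3 + 7t ≤ 86 gives t ∈ [-3, 11], which is 15 values.

15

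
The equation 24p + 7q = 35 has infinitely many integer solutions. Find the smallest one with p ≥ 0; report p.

gcd(24, 7) = 1.
1 divides 35, so solutions exist.
By Bézout, 24·(-2) + 7·(7) = 1.
Scale by 35/1 = 35: (p₀, q₀) = (-70, 245).
General solution: p = -70 + 7t, q = 245 - 24t for integer t.
p ≥ 0: smallest is -70 mod 7 = 0 (at t = 10), with q = 5.

0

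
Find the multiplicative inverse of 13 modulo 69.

16

gcd(69, 13) = 1  (69 = 5·13 + 4, 13 = 3·4 + 1, 4 = 4·1).
Back-substituting, 13·(16) + 69·(-3) = 1.
So 13·16 ≡ 1 (mod 69), and 16 mod 69 = 16.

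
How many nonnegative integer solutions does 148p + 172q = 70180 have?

gcd(172, 148):
  172 = 1·148 + 24
  148 = 6·24 + 4
  24 = 6·4
so gcd(172, 148) = 4.
Back-substitute for Bézout coefficients:
  4 = 148 - 6·24
  ... = 148·(7) + 172·(-6)
Scale by 17545: one solution is (122815, -105270). Reduce p mod 43: (7, 402).
General: p = 7 + 43t, q = 402 - 37t.
p ≥ 0 ⇒ t ≥ 0; q ≥ 0 ⇒ t ≤ 10. So t ∈ [0, 10]: 11 solutions.

11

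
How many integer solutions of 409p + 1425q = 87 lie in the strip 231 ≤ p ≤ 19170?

13

gcd(1425, 409) = 1.
By Bézout, 409×(439) + 1425×(-126) = 1.
Particular solution: (1143, -328).
General solution: p = 1143 + 1425t, q = -328 - 409t for integer t.
231 ≤ 1143 + 1425t ≤ 19170 gives t ∈ [0, 12], which is 13 values.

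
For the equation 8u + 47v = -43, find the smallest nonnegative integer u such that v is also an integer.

gcd(47, 8) = 1.
1 divides -43, so solutions exist.
By Bézout, 8·(6) + 47·(-1) = 1.
Scale by -43/1 = -43: (u₀, v₀) = (-258, 43).
General solution: u = -258 + 47t, v = 43 - 8t for integer t.
u ≥ 0: smallest is -258 mod 47 = 24 (at t = 6), with v = -5.

24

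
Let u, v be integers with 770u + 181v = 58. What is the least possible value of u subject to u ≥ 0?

gcd(770, 181):
  770 = 4*181 + 46
  181 = 3*46 + 43
  46 = 1*43 + 3
  43 = 14*3 + 1
  3 = 3*1
so gcd(770, 181) = 1.
1 divides 58, so solutions exist.
Back-substitute for Bézout coefficients:
  1 = 43 - 14*3
  ... = 770*(-59) + 181*(251)
Scale by 58/1 = 58: (u₀, v₀) = (-3422, 14558).
General solution: u = -3422 + 181t, v = 14558 - 770t for integer t.
u ≥ 0: smallest is -3422 mod 181 = 17 (at t = 19), with v = -72.

17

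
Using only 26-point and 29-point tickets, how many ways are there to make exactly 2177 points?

3

Need nonnegative integers with 26j + 29k = 2177.
gcd(26, 29) = 1, and 26·(-10) + 29·(9) = 1.
So (j₀, k₀) = (-21770, 19593); general j = -21770 + 29t, k = 19593 - 26t.
j ≥ 0 ⇒ t ≥ 751; k ≥ 0 ⇒ t ≤ 753. That's 3 values of t.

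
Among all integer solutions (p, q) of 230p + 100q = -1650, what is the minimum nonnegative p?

5

gcd(230, 100) = 10.
10 divides -1650, so solutions exist.
By Bézout, 230·(-3) + 100·(7) = 10.
Scale by -1650/10 = -165: (p₀, q₀) = (495, -1155).
General solution: p = 495 + 10t, q = -1155 - 23t for integer t.
p ≥ 0: smallest is 495 mod 10 = 5 (at t = -49), with q = -28.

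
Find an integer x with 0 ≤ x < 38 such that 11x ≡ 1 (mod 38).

7

gcd(38, 11) = 1.
By Bézout, 11*(7) + 38*(-2) = 1.
So 11*7 ≡ 1 (mod 38), and 7 mod 38 = 7.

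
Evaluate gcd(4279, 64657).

gcd(64657, 4279):
  64657 = 15×4279 + 472
  4279 = 9×472 + 31
  472 = 15×31 + 7
  31 = 4×7 + 3
  7 = 2×3 + 1
  3 = 3×1
so gcd(64657, 4279) = 1.

1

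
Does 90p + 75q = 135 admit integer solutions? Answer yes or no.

yes

gcd(90, 75) = 15  (90 = 1×75 + 15, 75 = 5×15).
15 divides 135, so integer solutions exist.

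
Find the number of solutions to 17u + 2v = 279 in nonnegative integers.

gcd(17, 2) = 1  (17 = 8×2 + 1, 2 = 2×1).
Back-substituting, 17×(1) + 2×(-8) = 1.
Scale by 279: one solution is (279, -2232). Reduce u mod 2: (1, 131).
General: u = 1 + 2t, v = 131 - 17t.
u ≥ 0 ⇒ t ≥ 0; v ≥ 0 ⇒ t ≤ 7. So t ∈ [0, 7]: 8 solutions.

8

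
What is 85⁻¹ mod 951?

772

gcd(951, 85) = 1.
By Bézout, 85×(-179) + 951×(16) = 1.
So 85×-179 ≡ 1 (mod 951), and -179 mod 951 = 772.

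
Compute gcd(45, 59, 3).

gcd(59, 45) = 1.
gcd(1, 3) = 1.

1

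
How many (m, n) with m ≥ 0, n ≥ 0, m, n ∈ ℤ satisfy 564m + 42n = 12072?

gcd(564, 42) = 6  (564 = 13·42 + 18, 42 = 2·18 + 6, 18 = 3·6).
Back-substituting, 564·(-2) + 42·(27) = 6.
Scale by 2012: one solution is (-4024, 54324). Reduce m mod 7: (1, 274).
General: m = 1 + 7t, n = 274 - 94t.
m ≥ 0 ⇒ t ≥ 0; n ≥ 0 ⇒ t ≤ 2. So t ∈ [0, 2]: 3 solutions.

3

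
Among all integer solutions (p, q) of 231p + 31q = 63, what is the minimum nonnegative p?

20

gcd(231, 31):
  231 = 7×31 + 14
  31 = 2×14 + 3
  14 = 4×3 + 2
  3 = 1×2 + 1
  2 = 2×1
so gcd(231, 31) = 1.
1 divides 63, so solutions exist.
Back-substitute for Bézout coefficients:
  1 = 3 - 1×2
  ... = 231×(-11) + 31×(82)
Scale by 63/1 = 63: (p₀, q₀) = (-693, 5166).
General solution: p = -693 + 31t, q = 5166 - 231t for integer t.
p ≥ 0: smallest is -693 mod 31 = 20 (at t = 23), with q = -147.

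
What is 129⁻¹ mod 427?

gcd(427, 129):
  427 = 3·129 + 40
  129 = 3·40 + 9
  40 = 4·9 + 4
  9 = 2·4 + 1
  4 = 4·1
so gcd(427, 129) = 1.
Back-substitute for Bézout coefficients:
  1 = 9 - 2·4
  ... = 129·(96) + 427·(-29)
So 129·96 ≡ 1 (mod 427), and 96 mod 427 = 96.

96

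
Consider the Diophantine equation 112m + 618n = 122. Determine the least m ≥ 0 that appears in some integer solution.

gcd(618, 112) = 2  (618 = 5·112 + 58, 112 = 1·58 + 54, 58 = 1·54 + 4, 54 = 13·4 + 2, 4 = 2·2).
2 divides 122, so solutions exist.
Back-substituting, 112·(149) + 618·(-27) = 2.
Scale by 122/2 = 61: (m₀, n₀) = (9089, -1647).
General solution: m = 9089 + 309t, n = -1647 - 56t for integer t.
m ≥ 0: smallest is 9089 mod 309 = 128 (at t = -29), with n = -23.

128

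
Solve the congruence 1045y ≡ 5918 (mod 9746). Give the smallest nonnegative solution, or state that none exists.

444

gcd(9746, 1045) = 11.
11 divides 5918, so solutions exist.
By Bézout, 1045*(-429) + 9746*(46) = 11.
So 1045*(-429) ≡ 11 (mod 9746); multiply by 538: y ≡ -230802 (mod 886).
Smallest nonnegative: y = -230802 mod 886 = 444.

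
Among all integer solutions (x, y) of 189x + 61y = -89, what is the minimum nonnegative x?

36

gcd(189, 61):
  189 = 3·61 + 6
  61 = 10·6 + 1
  6 = 6·1
so gcd(189, 61) = 1.
1 divides -89, so solutions exist.
Back-substitute for Bézout coefficients:
  1 = 61 - 10·6
  ... = 189·(-10) + 61·(31)
Scale by -89/1 = -89: (x₀, y₀) = (890, -2759).
General solution: x = 890 + 61t, y = -2759 - 189t for integer t.
x ≥ 0: smallest is 890 mod 61 = 36 (at t = -14), with y = -113.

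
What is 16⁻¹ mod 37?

7

gcd(37, 16) = 1.
By Bézout, 16*(7) + 37*(-3) = 1.
So 16*7 ≡ 1 (mod 37), and 7 mod 37 = 7.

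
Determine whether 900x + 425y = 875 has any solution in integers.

gcd(900, 425) = 25.
25 divides 875, so integer solutions exist.

yes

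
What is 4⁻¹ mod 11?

gcd(11, 4):
  11 = 2*4 + 3
  4 = 1*3 + 1
  3 = 3*1
so gcd(11, 4) = 1.
Back-substitute for Bézout coefficients:
  1 = 4 - 1*3
  ... = 4*(3) + 11*(-1)
So 4*3 ≡ 1 (mod 11), and 3 mod 11 = 3.

3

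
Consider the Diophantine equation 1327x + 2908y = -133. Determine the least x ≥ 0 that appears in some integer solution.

gcd(2908, 1327) = 1.
1 divides -133, so solutions exist.
By Bézout, 1327·(-561) + 2908·(256) = 1.
Scale by -133/1 = -133: (x₀, y₀) = (74613, -34048).
General solution: x = 74613 + 2908t, y = -34048 - 1327t for integer t.
x ≥ 0: smallest is 74613 mod 2908 = 1913 (at t = -25), with y = -873.

1913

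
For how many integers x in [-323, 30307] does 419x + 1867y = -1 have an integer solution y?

gcd(1867, 419):
  1867 = 4·419 + 191
  419 = 2·191 + 37
  191 = 5·37 + 6
  37 = 6·6 + 1
  6 = 6·1
so gcd(1867, 419) = 1.
Back-substitute for Bézout coefficients:
  1 = 37 - 6·6
  ... = 419·(303) + 1867·(-68)
Scale by -1: particular solution (-303, 68); reduce x mod 1867: (1564, -351).
General solution: x = 1564 + 1867t, y = -351 - 419t for integer t.
-323 ≤ 1564 + 1867t ≤ 30307 gives t ∈ [-1, 15], which is 17 values.

17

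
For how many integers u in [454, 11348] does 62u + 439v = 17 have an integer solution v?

25

gcd(439, 62) = 1  (439 = 7·62 + 5, 62 = 12·5 + 2, 5 = 2·2 + 1, 2 = 2·1).
Back-substituting, 62·(-177) + 439·(25) = 1.
Scale by 17: particular solution (-3009, 425); reduce u mod 439: (64, -9).
General solution: u = 64 + 439t, v = -9 - 62t for integer t.
454 ≤ 64 + 439t ≤ 11348 gives t ∈ [1, 25], which is 25 values.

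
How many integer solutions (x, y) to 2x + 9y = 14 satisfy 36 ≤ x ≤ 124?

gcd(9, 2):
  9 = 4*2 + 1
  2 = 2*1
so gcd(9, 2) = 1.
Back-substitute for Bézout coefficients:
  1 = 9 - 4*2
  ... = 2*(-4) + 9*(1)
Scale by 14: particular solution (-56, 14); reduce x mod 9: (7, 0).
General solution: x = 7 + 9t, y = 0 - 2t for integer t.
36 ≤ 7 + 9t ≤ 124 gives t ∈ [4, 13], which is 10 values.

10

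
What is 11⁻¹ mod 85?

31

gcd(85, 11) = 1  (85 = 7·11 + 8, 11 = 1·8 + 3, 8 = 2·3 + 2, 3 = 1·2 + 1, 2 = 2·1).
Back-substituting, 11·(31) + 85·(-4) = 1.
So 11·31 ≡ 1 (mod 85), and 31 mod 85 = 31.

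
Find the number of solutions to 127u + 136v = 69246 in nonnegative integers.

4

gcd(136, 127) = 1.
By Bézout, 127*(15) + 136*(-14) = 1.
One solution: (58, 455).
General: u = 58 + 136t, v = 455 - 127t.
u ≥ 0 ⇒ t ≥ 0; v ≥ 0 ⇒ t ≤ 3. So t ∈ [0, 3]: 4 solutions.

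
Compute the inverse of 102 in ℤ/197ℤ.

141

gcd(197, 102) = 1.
By Bézout, 102*(-56) + 197*(29) = 1.
So 102*-56 ≡ 1 (mod 197), and -56 mod 197 = 141.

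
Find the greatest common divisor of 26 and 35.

1

gcd(35, 26) = 1  (35 = 1×26 + 9, 26 = 2×9 + 8, 9 = 1×8 + 1, 8 = 8×1).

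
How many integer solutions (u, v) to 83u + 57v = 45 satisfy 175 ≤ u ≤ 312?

2

gcd(83, 57):
  83 = 1·57 + 26
  57 = 2·26 + 5
  26 = 5·5 + 1
  5 = 5·1
so gcd(83, 57) = 1.
Back-substitute for Bézout coefficients:
  1 = 26 - 5·5
  ... = 83·(11) + 57·(-16)
Scale by 45: particular solution (495, -720); reduce u mod 57: (39, -56).
General solution: u = 39 + 57t, v = -56 - 83t for integer t.
175 ≤ 39 + 57t ≤ 312 gives t ∈ [3, 4], which is 2 values.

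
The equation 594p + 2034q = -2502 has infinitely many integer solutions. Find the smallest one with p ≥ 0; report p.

gcd(2034, 594):
  2034 = 3×594 + 252
  594 = 2×252 + 90
  252 = 2×90 + 72
  90 = 1×72 + 18
  72 = 4×18
so gcd(2034, 594) = 18.
18 divides -2502, so solutions exist.
Back-substitute for Bézout coefficients:
  18 = 90 - 1×72
  ... = 594×(24) + 2034×(-7)
Scale by -2502/18 = -139: (p₀, q₀) = (-3336, 973).
General solution: p = -3336 + 113t, q = 973 - 33t for integer t.
p ≥ 0: smallest is -3336 mod 113 = 54 (at t = 30), with q = -17.

54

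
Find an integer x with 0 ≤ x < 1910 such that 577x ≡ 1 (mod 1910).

gcd(1910, 577) = 1.
By Bézout, 577*(-907) + 1910*(274) = 1.
So 577*-907 ≡ 1 (mod 1910), and -907 mod 1910 = 1003.

1003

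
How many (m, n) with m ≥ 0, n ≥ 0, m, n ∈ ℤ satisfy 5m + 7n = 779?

gcd(7, 5) = 1.
By Bézout, 5×(3) + 7×(-2) = 1.
One solution: (6, 107).
General: m = 6 + 7t, n = 107 - 5t.
m ≥ 0 ⇒ t ≥ 0; n ≥ 0 ⇒ t ≤ 21. So t ∈ [0, 21]: 22 solutions.

22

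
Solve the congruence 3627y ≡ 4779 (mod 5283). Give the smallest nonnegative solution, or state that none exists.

230

gcd(5283, 3627):
  5283 = 1·3627 + 1656
  3627 = 2·1656 + 315
  1656 = 5·315 + 81
  315 = 3·81 + 72
  81 = 1·72 + 9
  72 = 8·9
so gcd(5283, 3627) = 9.
9 divides 4779, so solutions exist.
Back-substitute for Bézout coefficients:
  9 = 81 - 1·72
  ... = 3627·(-67) + 5283·(46)
So 3627·(-67) ≡ 9 (mod 5283); multiply by 531: y ≡ -35577 (mod 587).
Smallest nonnegative: y = -35577 mod 587 = 230.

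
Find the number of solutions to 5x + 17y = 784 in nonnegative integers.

9

gcd(17, 5) = 1.
By Bézout, 5*(7) + 17*(-2) = 1.
One solution: (14, 42).
General: x = 14 + 17t, y = 42 - 5t.
x ≥ 0 ⇒ t ≥ 0; y ≥ 0 ⇒ t ≤ 8. So t ∈ [0, 8]: 9 solutions.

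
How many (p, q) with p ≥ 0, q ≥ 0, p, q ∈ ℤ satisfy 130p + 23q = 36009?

gcd(130, 23) = 1.
By Bézout, 130*(-3) + 23*(17) = 1.
One solution: (4, 1543).
General: p = 4 + 23t, q = 1543 - 130t.
p ≥ 0 ⇒ t ≥ 0; q ≥ 0 ⇒ t ≤ 11. So t ∈ [0, 11]: 12 solutions.

12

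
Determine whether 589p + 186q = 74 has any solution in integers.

no

gcd(589, 186):
  589 = 3×186 + 31
  186 = 6×31
so gcd(589, 186) = 31.
31 does not divide 74 (remainder 12), so no integer solutions.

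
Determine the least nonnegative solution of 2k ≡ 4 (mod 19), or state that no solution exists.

2

gcd(19, 2) = 1  (19 = 9·2 + 1, 2 = 2·1).
1 divides 4, so solutions exist.
Back-substituting, 2·(-9) + 19·(1) = 1.
So 2·(-9) ≡ 1 (mod 19); multiply by 4: k ≡ -36 (mod 19).
Smallest nonnegative: k = -36 mod 19 = 2.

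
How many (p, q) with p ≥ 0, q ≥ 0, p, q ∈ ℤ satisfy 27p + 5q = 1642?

12

gcd(27, 5) = 1.
By Bézout, 27·(-2) + 5·(11) = 1.
One solution: (1, 323).
General: p = 1 + 5t, q = 323 - 27t.
p ≥ 0 ⇒ t ≥ 0; q ≥ 0 ⇒ t ≤ 11. So t ∈ [0, 11]: 12 solutions.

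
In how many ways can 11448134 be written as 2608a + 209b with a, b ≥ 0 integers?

gcd(2608, 209) = 1.
By Bézout, 2608*(23) + 209*(-287) = 1.
One solution: (104, 53478).
General: a = 104 + 209t, b = 53478 - 2608t.
a ≥ 0 ⇒ t ≥ 0; b ≥ 0 ⇒ t ≤ 20. So t ∈ [0, 20]: 21 solutions.

21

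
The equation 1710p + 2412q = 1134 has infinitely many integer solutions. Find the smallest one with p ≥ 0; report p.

gcd(2412, 1710):
  2412 = 1×1710 + 702
  1710 = 2×702 + 306
  702 = 2×306 + 90
  306 = 3×90 + 36
  90 = 2×36 + 18
  36 = 2×18
so gcd(2412, 1710) = 18.
18 divides 1134, so solutions exist.
Back-substitute for Bézout coefficients:
  18 = 90 - 2×36
  ... = 1710×(-55) + 2412×(39)
Scale by 1134/18 = 63: (p₀, q₀) = (-3465, 2457).
General solution: p = -3465 + 134t, q = 2457 - 95t for integer t.
p ≥ 0: smallest is -3465 mod 134 = 19 (at t = 26), with q = -13.

19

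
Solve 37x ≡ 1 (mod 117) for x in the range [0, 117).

19

gcd(117, 37) = 1  (117 = 3·37 + 6, 37 = 6·6 + 1, 6 = 6·1).
Back-substituting, 37·(19) + 117·(-6) = 1.
So 37·19 ≡ 1 (mod 117), and 19 mod 117 = 19.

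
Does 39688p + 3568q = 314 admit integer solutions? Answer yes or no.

no

gcd(39688, 3568) = 8.
8 does not divide 314 (remainder 2), so no integer solutions.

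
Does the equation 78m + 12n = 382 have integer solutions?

no

gcd(78, 12) = 6  (78 = 6×12 + 6, 12 = 2×6).
6 does not divide 382 (remainder 4), so no integer solutions.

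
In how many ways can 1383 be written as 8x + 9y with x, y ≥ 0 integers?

gcd(9, 8):
  9 = 1·8 + 1
  8 = 8·1
so gcd(9, 8) = 1.
Back-substitute for Bézout coefficients:
  1 = 9 - 1·8
  ... = 8·(-1) + 9·(1)
Scale by 1383: one solution is (-1383, 1383). Reduce x mod 9: (3, 151).
General: x = 3 + 9t, y = 151 - 8t.
x ≥ 0 ⇒ t ≥ 0; y ≥ 0 ⇒ t ≤ 18. So t ∈ [0, 18]: 19 solutions.

19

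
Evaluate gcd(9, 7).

1

gcd(9, 7):
  9 = 1·7 + 2
  7 = 3·2 + 1
  2 = 2·1
so gcd(9, 7) = 1.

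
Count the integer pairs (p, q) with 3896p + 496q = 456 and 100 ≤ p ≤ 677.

9

gcd(3896, 496) = 8.
By Bézout, 3896×(-7) + 496×(55) = 8.
Particular solution: (35, -274).
General solution: p = 35 + 62t, q = -274 - 487t for integer t.
100 ≤ 35 + 62t ≤ 677 gives t ∈ [2, 10], which is 9 values.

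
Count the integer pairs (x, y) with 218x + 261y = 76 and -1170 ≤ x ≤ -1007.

0

gcd(261, 218) = 1.
By Bézout, 218*(-85) + 261*(71) = 1.
Particular solution: (65, -54).
General solution: x = 65 + 261t, y = -54 - 218t for integer t.
-1170 ≤ 65 + 261t ≤ -1007 gives t ∈ [-4, -5], which is 0 values.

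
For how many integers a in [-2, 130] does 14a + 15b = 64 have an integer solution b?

8

gcd(15, 14) = 1.
By Bézout, 14×(-1) + 15×(1) = 1.
Particular solution: (11, -6).
General solution: a = 11 + 15t, b = -6 - 14t for integer t.
-2 ≤ 11 + 15t ≤ 130 gives t ∈ [0, 7], which is 8 values.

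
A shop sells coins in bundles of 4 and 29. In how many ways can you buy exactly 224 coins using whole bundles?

2

Need nonnegative integers with 4j + 29k = 224.
gcd(4, 29) = 1, and 4·(-7) + 29·(1) = 1.
So (j₀, k₀) = (-1568, 224); general j = -1568 + 29t, k = 224 - 4t.
j ≥ 0 ⇒ t ≥ 55; k ≥ 0 ⇒ t ≤ 56. That's 2 values of t.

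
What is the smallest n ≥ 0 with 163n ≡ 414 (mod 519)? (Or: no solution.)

270

gcd(519, 163):
  519 = 3*163 + 30
  163 = 5*30 + 13
  30 = 2*13 + 4
  13 = 3*4 + 1
  4 = 4*1
so gcd(519, 163) = 1.
1 divides 414, so solutions exist.
Back-substitute for Bézout coefficients:
  1 = 13 - 3*4
  ... = 163*(121) + 519*(-38)
So 163*(121) ≡ 1 (mod 519); multiply by 414: n ≡ 50094 (mod 519).
Smallest nonnegative: n = 50094 mod 519 = 270.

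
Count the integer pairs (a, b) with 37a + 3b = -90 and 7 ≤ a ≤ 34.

gcd(37, 3) = 1.
By Bézout, 37*(1) + 3*(-12) = 1.
Particular solution: (0, -30).
General solution: a = 0 + 3t, b = -30 - 37t for integer t.
7 ≤ 0 + 3t ≤ 34 gives t ∈ [3, 11], which is 9 values.

9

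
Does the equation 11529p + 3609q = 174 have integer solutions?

no

gcd(11529, 3609):
  11529 = 3·3609 + 702
  3609 = 5·702 + 99
  702 = 7·99 + 9
  99 = 11·9
so gcd(11529, 3609) = 9.
9 does not divide 174 (remainder 3), so no integer solutions.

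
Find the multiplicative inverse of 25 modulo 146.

111

gcd(146, 25) = 1.
By Bézout, 25×(-35) + 146×(6) = 1.
So 25×-35 ≡ 1 (mod 146), and -35 mod 146 = 111.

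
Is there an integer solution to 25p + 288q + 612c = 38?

yes

gcd(288, 25):
  288 = 11×25 + 13
  25 = 1×13 + 12
  13 = 1×12 + 1
  12 = 12×1
so gcd(288, 25) = 1.
gcd(1, 612) = 1.
1 divides 38, so integer solutions exist.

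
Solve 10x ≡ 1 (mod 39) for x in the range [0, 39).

4

gcd(39, 10):
  39 = 3*10 + 9
  10 = 1*9 + 1
  9 = 9*1
so gcd(39, 10) = 1.
Back-substitute for Bézout coefficients:
  1 = 10 - 1*9
  ... = 10*(4) + 39*(-1)
So 10*4 ≡ 1 (mod 39), and 4 mod 39 = 4.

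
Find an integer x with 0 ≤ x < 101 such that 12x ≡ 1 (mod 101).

gcd(101, 12):
  101 = 8·12 + 5
  12 = 2·5 + 2
  5 = 2·2 + 1
  2 = 2·1
so gcd(101, 12) = 1.
Back-substitute for Bézout coefficients:
  1 = 5 - 2·2
  ... = 12·(-42) + 101·(5)
So 12·-42 ≡ 1 (mod 101), and -42 mod 101 = 59.

59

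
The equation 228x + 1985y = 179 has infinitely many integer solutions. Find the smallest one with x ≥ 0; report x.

gcd(1985, 228):
  1985 = 8*228 + 161
  228 = 1*161 + 67
  161 = 2*67 + 27
  67 = 2*27 + 13
  27 = 2*13 + 1
  13 = 13*1
so gcd(1985, 228) = 1.
1 divides 179, so solutions exist.
Back-substitute for Bézout coefficients:
  1 = 27 - 2*13
  ... = 228*(-148) + 1985*(17)
Scale by 179/1 = 179: (x₀, y₀) = (-26492, 3043).
General solution: x = -26492 + 1985t, y = 3043 - 228t for integer t.
x ≥ 0: smallest is -26492 mod 1985 = 1298 (at t = 14), with y = -149.

1298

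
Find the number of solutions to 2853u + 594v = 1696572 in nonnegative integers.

9

gcd(2853, 594):
  2853 = 4*594 + 477
  594 = 1*477 + 117
  477 = 4*117 + 9
  117 = 13*9
so gcd(2853, 594) = 9.
Back-substitute for Bézout coefficients:
  9 = 477 - 4*117
  ... = 2853*(5) + 594*(-24)
Scale by 188508: one solution is (942540, -4524192). Reduce u mod 66: (60, 2568).
General: u = 60 + 66t, v = 2568 - 317t.
u ≥ 0 ⇒ t ≥ 0; v ≥ 0 ⇒ t ≤ 8. So t ∈ [0, 8]: 9 solutions.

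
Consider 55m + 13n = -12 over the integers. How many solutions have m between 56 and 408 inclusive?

gcd(55, 13) = 1  (55 = 4×13 + 3, 13 = 4×3 + 1, 3 = 3×1).
Back-substituting, 55×(-4) + 13×(17) = 1.
Scale by -12: particular solution (48, -204); reduce m mod 13: (9, -39).
General solution: m = 9 + 13t, n = -39 - 55t for integer t.
56 ≤ 9 + 13t ≤ 408 gives t ∈ [4, 30], which is 27 values.

27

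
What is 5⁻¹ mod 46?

gcd(46, 5):
  46 = 9·5 + 1
  5 = 5·1
so gcd(46, 5) = 1.
Back-substitute for Bézout coefficients:
  1 = 46 - 9·5
  ... = 5·(-9) + 46·(1)
So 5·-9 ≡ 1 (mod 46), and -9 mod 46 = 37.

37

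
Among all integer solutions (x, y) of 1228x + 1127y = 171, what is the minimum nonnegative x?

gcd(1228, 1127) = 1.
1 divides 171, so solutions exist.
By Bézout, 1228·(-212) + 1127·(231) = 1.
Scale by 171/1 = 171: (x₀, y₀) = (-36252, 39501).
General solution: x = -36252 + 1127t, y = 39501 - 1228t for integer t.
x ≥ 0: smallest is -36252 mod 1127 = 939 (at t = 33), with y = -1023.

939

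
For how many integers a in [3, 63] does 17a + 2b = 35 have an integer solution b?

31

gcd(17, 2) = 1  (17 = 8*2 + 1, 2 = 2*1).
Back-substituting, 17*(1) + 2*(-8) = 1.
Scale by 35: particular solution (35, -280); reduce a mod 2: (1, 9).
General solution: a = 1 + 2t, b = 9 - 17t for integer t.
3 ≤ 1 + 2t ≤ 63 gives t ∈ [1, 31], which is 31 values.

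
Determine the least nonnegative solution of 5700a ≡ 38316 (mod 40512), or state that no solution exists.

2011

gcd(40512, 5700) = 12.
12 divides 38316, so solutions exist.
By Bézout, 5700·(1059) + 40512·(-149) = 12.
So 5700·(1059) ≡ 12 (mod 40512); multiply by 3193: a ≡ 3381387 (mod 3376).
Smallest nonnegative: a = 3381387 mod 3376 = 2011.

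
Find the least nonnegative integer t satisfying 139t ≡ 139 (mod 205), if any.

gcd(205, 139):
  205 = 1·139 + 66
  139 = 2·66 + 7
  66 = 9·7 + 3
  7 = 2·3 + 1
  3 = 3·1
so gcd(205, 139) = 1.
1 divides 139, so solutions exist.
Back-substitute for Bézout coefficients:
  1 = 7 - 2·3
  ... = 139·(59) + 205·(-40)
So 139·(59) ≡ 1 (mod 205); multiply by 139: t ≡ 8201 (mod 205).
Smallest nonnegative: t = 8201 mod 205 = 1.

1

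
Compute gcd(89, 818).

gcd(818, 89):
  818 = 9·89 + 17
  89 = 5·17 + 4
  17 = 4·4 + 1
  4 = 4·1
so gcd(818, 89) = 1.

1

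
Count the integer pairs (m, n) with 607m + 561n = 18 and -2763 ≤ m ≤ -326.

4

gcd(607, 561):
  607 = 1×561 + 46
  561 = 12×46 + 9
  46 = 5×9 + 1
  9 = 9×1
so gcd(607, 561) = 1.
Back-substitute for Bézout coefficients:
  1 = 46 - 5×9
  ... = 607×(61) + 561×(-66)
Scale by 18: particular solution (1098, -1188); reduce m mod 561: (537, -581).
General solution: m = 537 + 561t, n = -581 - 607t for integer t.
-2763 ≤ 537 + 561t ≤ -326 gives t ∈ [-5, -2], which is 4 values.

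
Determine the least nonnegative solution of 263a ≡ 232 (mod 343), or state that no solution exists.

gcd(343, 263):
  343 = 1×263 + 80
  263 = 3×80 + 23
  80 = 3×23 + 11
  23 = 2×11 + 1
  11 = 11×1
so gcd(343, 263) = 1.
1 divides 232, so solutions exist.
Back-substitute for Bézout coefficients:
  1 = 23 - 2×11
  ... = 263×(30) + 343×(-23)
So 263×(30) ≡ 1 (mod 343); multiply by 232: a ≡ 6960 (mod 343).
Smallest nonnegative: a = 6960 mod 343 = 100.

100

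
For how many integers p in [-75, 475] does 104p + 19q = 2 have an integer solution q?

29

gcd(104, 19) = 1.
By Bézout, 104×(-2) + 19×(11) = 1.
Particular solution: (15, -82).
General solution: p = 15 + 19t, q = -82 - 104t for integer t.
-75 ≤ 15 + 19t ≤ 475 gives t ∈ [-4, 24], which is 29 values.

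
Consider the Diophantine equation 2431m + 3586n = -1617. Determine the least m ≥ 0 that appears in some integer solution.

197

gcd(3586, 2431) = 11.
11 divides -1617, so solutions exist.
By Bézout, 2431·(-59) + 3586·(40) = 11.
Scale by -1617/11 = -147: (m₀, n₀) = (8673, -5880).
General solution: m = 8673 + 326t, n = -5880 - 221t for integer t.
m ≥ 0: smallest is 8673 mod 326 = 197 (at t = -26), with n = -134.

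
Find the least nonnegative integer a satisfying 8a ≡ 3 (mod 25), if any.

gcd(25, 8) = 1  (25 = 3×8 + 1, 8 = 8×1).
1 divides 3, so solutions exist.
Back-substituting, 8×(-3) + 25×(1) = 1.
So 8×(-3) ≡ 1 (mod 25); multiply by 3: a ≡ -9 (mod 25).
Smallest nonnegative: a = -9 mod 25 = 16.

16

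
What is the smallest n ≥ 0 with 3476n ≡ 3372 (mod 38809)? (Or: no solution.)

gcd(38809, 3476) = 1  (38809 = 11·3476 + 573, 3476 = 6·573 + 38, 573 = 15·38 + 3, 38 = 12·3 + 2, 3 = 1·2 + 1, 2 = 2·1).
1 divides 3372, so solutions exist.
Back-substituting, 3476·(-13275) + 38809·(1189) = 1.
So 3476·(-13275) ≡ 1 (mod 38809); multiply by 3372: n ≡ -44763300 (mod 38809).
Smallest nonnegative: n = -44763300 mod 38809 = 22286.

22286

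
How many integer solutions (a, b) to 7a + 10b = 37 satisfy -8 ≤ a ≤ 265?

27

gcd(10, 7) = 1.
By Bézout, 7*(3) + 10*(-2) = 1.
Particular solution: (1, 3).
General solution: a = 1 + 10t, b = 3 - 7t for integer t.
-8 ≤ 1 + 10t ≤ 265 gives t ∈ [0, 26], which is 27 values.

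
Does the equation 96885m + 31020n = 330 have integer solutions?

yes

gcd(96885, 31020) = 15  (96885 = 3·31020 + 3825, 31020 = 8·3825 + 420, 3825 = 9·420 + 45, 420 = 9·45 + 15, 45 = 3·15).
15 divides 330, so integer solutions exist.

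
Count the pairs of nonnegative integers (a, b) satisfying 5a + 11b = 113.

2

gcd(11, 5):
  11 = 2·5 + 1
  5 = 5·1
so gcd(11, 5) = 1.
Back-substitute for Bézout coefficients:
  1 = 11 - 2·5
  ... = 5·(-2) + 11·(1)
Scale by 113: one solution is (-226, 113). Reduce a mod 11: (5, 8).
General: a = 5 + 11t, b = 8 - 5t.
a ≥ 0 ⇒ t ≥ 0; b ≥ 0 ⇒ t ≤ 1. So t ∈ [0, 1]: 2 solutions.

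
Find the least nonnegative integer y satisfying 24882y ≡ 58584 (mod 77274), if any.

3344

gcd(77274, 24882) = 6.
6 divides 58584, so solutions exist.
By Bézout, 24882×(-1382) + 77274×(445) = 6.
So 24882×(-1382) ≡ 6 (mod 77274); multiply by 9764: y ≡ -13493848 (mod 12879).
Smallest nonnegative: y = -13493848 mod 12879 = 3344.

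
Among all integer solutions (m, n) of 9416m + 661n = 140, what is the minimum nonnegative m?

gcd(9416, 661):
  9416 = 14·661 + 162
  661 = 4·162 + 13
  162 = 12·13 + 6
  13 = 2·6 + 1
  6 = 6·1
so gcd(9416, 661) = 1.
1 divides 140, so solutions exist.
Back-substitute for Bézout coefficients:
  1 = 13 - 2·6
  ... = 9416·(-102) + 661·(1453)
Scale by 140/1 = 140: (m₀, n₀) = (-14280, 203420).
General solution: m = -14280 + 661t, n = 203420 - 9416t for integer t.
m ≥ 0: smallest is -14280 mod 661 = 262 (at t = 22), with n = -3732.

262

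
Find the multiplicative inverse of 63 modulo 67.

50

gcd(67, 63) = 1  (67 = 1*63 + 4, 63 = 15*4 + 3, 4 = 1*3 + 1, 3 = 3*1).
Back-substituting, 63*(-17) + 67*(16) = 1.
So 63*-17 ≡ 1 (mod 67), and -17 mod 67 = 50.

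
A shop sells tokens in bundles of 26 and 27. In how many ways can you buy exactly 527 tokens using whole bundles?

1

Need nonnegative integers with 26j + 27k = 527.
gcd(26, 27) = 1, and 26·(-1) + 27·(1) = 1.
So (j₀, k₀) = (-527, 527); general j = -527 + 27t, k = 527 - 26t.
j ≥ 0 ⇒ t ≥ 20; k ≥ 0 ⇒ t ≤ 20. That's 1 value of t.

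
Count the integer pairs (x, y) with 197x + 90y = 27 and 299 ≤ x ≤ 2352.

23

gcd(197, 90) = 1.
By Bézout, 197·(-37) + 90·(81) = 1.
Particular solution: (81, -177).
General solution: x = 81 + 90t, y = -177 - 197t for integer t.
299 ≤ 81 + 90t ≤ 2352 gives t ∈ [3, 25], which is 23 values.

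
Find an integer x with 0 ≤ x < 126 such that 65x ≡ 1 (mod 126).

gcd(126, 65):
  126 = 1·65 + 61
  65 = 1·61 + 4
  61 = 15·4 + 1
  4 = 4·1
so gcd(126, 65) = 1.
Back-substitute for Bézout coefficients:
  1 = 61 - 15·4
  ... = 65·(-31) + 126·(16)
So 65·-31 ≡ 1 (mod 126), and -31 mod 126 = 95.

95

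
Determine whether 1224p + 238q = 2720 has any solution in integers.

yes

gcd(1224, 238) = 34  (1224 = 5×238 + 34, 238 = 7×34).
34 divides 2720, so integer solutions exist.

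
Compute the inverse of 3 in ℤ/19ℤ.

13

gcd(19, 3) = 1  (19 = 6×3 + 1, 3 = 3×1).
Back-substituting, 3×(-6) + 19×(1) = 1.
So 3×-6 ≡ 1 (mod 19), and -6 mod 19 = 13.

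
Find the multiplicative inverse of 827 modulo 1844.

gcd(1844, 827) = 1.
By Bézout, 827*(-165) + 1844*(74) = 1.
So 827*-165 ≡ 1 (mod 1844), and -165 mod 1844 = 1679.

1679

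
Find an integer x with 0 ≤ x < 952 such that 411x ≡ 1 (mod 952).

227

gcd(952, 411) = 1  (952 = 2·411 + 130, 411 = 3·130 + 21, 130 = 6·21 + 4, 21 = 5·4 + 1, 4 = 4·1).
Back-substituting, 411·(227) + 952·(-98) = 1.
So 411·227 ≡ 1 (mod 952), and 227 mod 952 = 227.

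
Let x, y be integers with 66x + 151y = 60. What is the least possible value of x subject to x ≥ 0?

97

gcd(151, 66):
  151 = 2*66 + 19
  66 = 3*19 + 9
  19 = 2*9 + 1
  9 = 9*1
so gcd(151, 66) = 1.
1 divides 60, so solutions exist.
Back-substitute for Bézout coefficients:
  1 = 19 - 2*9
  ... = 66*(-16) + 151*(7)
Scale by 60/1 = 60: (x₀, y₀) = (-960, 420).
General solution: x = -960 + 151t, y = 420 - 66t for integer t.
x ≥ 0: smallest is -960 mod 151 = 97 (at t = 7), with y = -42.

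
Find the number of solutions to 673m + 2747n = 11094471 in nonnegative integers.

gcd(2747, 673) = 1  (2747 = 4·673 + 55, 673 = 12·55 + 13, 55 = 4·13 + 3, 13 = 4·3 + 1, 3 = 3·1).
Back-substituting, 673·(849) + 2747·(-208) = 1.
Scale by 11094471: one solution is (9419205879, -2307649968). Reduce m mod 2747: (1097, 3770).
General: m = 1097 + 2747t, n = 3770 - 673t.
m ≥ 0 ⇒ t ≥ 0; n ≥ 0 ⇒ t ≤ 5. So t ∈ [0, 5]: 6 solutions.

6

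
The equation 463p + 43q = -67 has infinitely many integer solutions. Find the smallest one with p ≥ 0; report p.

11

gcd(463, 43):
  463 = 10*43 + 33
  43 = 1*33 + 10
  33 = 3*10 + 3
  10 = 3*3 + 1
  3 = 3*1
so gcd(463, 43) = 1.
1 divides -67, so solutions exist.
Back-substitute for Bézout coefficients:
  1 = 10 - 3*3
  ... = 463*(-13) + 43*(140)
Scale by -67/1 = -67: (p₀, q₀) = (871, -9380).
General solution: p = 871 + 43t, q = -9380 - 463t for integer t.
p ≥ 0: smallest is 871 mod 43 = 11 (at t = -20), with q = -120.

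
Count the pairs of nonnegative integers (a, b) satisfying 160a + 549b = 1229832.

gcd(549, 160) = 1.
By Bézout, 160*(175) + 549*(-51) = 1.
One solution: (522, 2088).
General: a = 522 + 549t, b = 2088 - 160t.
a ≥ 0 ⇒ t ≥ 0; b ≥ 0 ⇒ t ≤ 13. So t ∈ [0, 13]: 14 solutions.

14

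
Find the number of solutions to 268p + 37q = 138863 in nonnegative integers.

14

gcd(268, 37) = 1  (268 = 7·37 + 9, 37 = 4·9 + 1, 9 = 9·1).
Back-substituting, 268·(-4) + 37·(29) = 1.
Scale by 138863: one solution is (-555452, 4027027). Reduce p mod 37: (29, 3543).
General: p = 29 + 37t, q = 3543 - 268t.
p ≥ 0 ⇒ t ≥ 0; q ≥ 0 ⇒ t ≤ 13. So t ∈ [0, 13]: 14 solutions.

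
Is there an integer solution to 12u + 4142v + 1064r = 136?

gcd(4142, 12) = 2.
gcd(2, 1064) = 2.
2 divides 136, so integer solutions exist.

yes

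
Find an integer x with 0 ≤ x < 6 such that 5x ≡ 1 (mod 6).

5

gcd(6, 5):
  6 = 1×5 + 1
  5 = 5×1
so gcd(6, 5) = 1.
Back-substitute for Bézout coefficients:
  1 = 6 - 1×5
  ... = 5×(-1) + 6×(1)
So 5×-1 ≡ 1 (mod 6), and -1 mod 6 = 5.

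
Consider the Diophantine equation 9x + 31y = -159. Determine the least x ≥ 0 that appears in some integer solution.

3

gcd(31, 9):
  31 = 3×9 + 4
  9 = 2×4 + 1
  4 = 4×1
so gcd(31, 9) = 1.
1 divides -159, so solutions exist.
Back-substitute for Bézout coefficients:
  1 = 9 - 2×4
  ... = 9×(7) + 31×(-2)
Scale by -159/1 = -159: (x₀, y₀) = (-1113, 318).
General solution: x = -1113 + 31t, y = 318 - 9t for integer t.
x ≥ 0: smallest is -1113 mod 31 = 3 (at t = 36), with y = -6.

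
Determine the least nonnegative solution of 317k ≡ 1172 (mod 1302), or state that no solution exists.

gcd(1302, 317):
  1302 = 4×317 + 34
  317 = 9×34 + 11
  34 = 3×11 + 1
  11 = 11×1
so gcd(1302, 317) = 1.
1 divides 1172, so solutions exist.
Back-substitute for Bézout coefficients:
  1 = 34 - 3×11
  ... = 317×(-115) + 1302×(28)
So 317×(-115) ≡ 1 (mod 1302); multiply by 1172: k ≡ -134780 (mod 1302).
Smallest nonnegative: k = -134780 mod 1302 = 628.

628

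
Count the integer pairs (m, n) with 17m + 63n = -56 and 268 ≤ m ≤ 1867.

gcd(63, 17):
  63 = 3×17 + 12
  17 = 1×12 + 5
  12 = 2×5 + 2
  5 = 2×2 + 1
  2 = 2×1
so gcd(63, 17) = 1.
Back-substitute for Bézout coefficients:
  1 = 5 - 2×2
  ... = 17×(26) + 63×(-7)
Scale by -56: particular solution (-1456, 392); reduce m mod 63: (56, -16).
General solution: m = 56 + 63t, n = -16 - 17t for integer t.
268 ≤ 56 + 63t ≤ 1867 gives t ∈ [4, 28], which is 25 values.

25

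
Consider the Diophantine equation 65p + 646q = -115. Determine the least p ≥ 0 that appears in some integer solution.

gcd(646, 65) = 1.
1 divides -115, so solutions exist.
By Bézout, 65*(-159) + 646*(16) = 1.
Scale by -115/1 = -115: (p₀, q₀) = (18285, -1840).
General solution: p = 18285 + 646t, q = -1840 - 65t for integer t.
p ≥ 0: smallest is 18285 mod 646 = 197 (at t = -28), with q = -20.

197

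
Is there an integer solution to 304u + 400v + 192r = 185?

gcd(400, 304):
  400 = 1·304 + 96
  304 = 3·96 + 16
  96 = 6·16
so gcd(400, 304) = 16.
gcd(16, 192) = 16.
16 does not divide 185 (remainder 9), so no integer solutions.

no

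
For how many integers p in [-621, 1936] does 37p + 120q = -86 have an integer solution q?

gcd(120, 37) = 1  (120 = 3·37 + 9, 37 = 4·9 + 1, 9 = 9·1).
Back-substituting, 37·(13) + 120·(-4) = 1.
Scale by -86: particular solution (-1118, 344); reduce p mod 120: (82, -26).
General solution: p = 82 + 120t, q = -26 - 37t for integer t.
-621 ≤ 82 + 120t ≤ 1936 gives t ∈ [-5, 15], which is 21 values.

21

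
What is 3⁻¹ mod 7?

5

gcd(7, 3):
  7 = 2×3 + 1
  3 = 3×1
so gcd(7, 3) = 1.
Back-substitute for Bézout coefficients:
  1 = 7 - 2×3
  ... = 3×(-2) + 7×(1)
So 3×-2 ≡ 1 (mod 7), and -2 mod 7 = 5.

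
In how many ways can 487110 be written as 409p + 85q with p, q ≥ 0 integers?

14

gcd(409, 85) = 1.
By Bézout, 409*(-16) + 85*(77) = 1.
One solution: (60, 5442).
General: p = 60 + 85t, q = 5442 - 409t.
p ≥ 0 ⇒ t ≥ 0; q ≥ 0 ⇒ t ≤ 13. So t ∈ [0, 13]: 14 solutions.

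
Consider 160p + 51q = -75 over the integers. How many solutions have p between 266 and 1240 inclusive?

19

gcd(160, 51):
  160 = 3×51 + 7
  51 = 7×7 + 2
  7 = 3×2 + 1
  2 = 2×1
so gcd(160, 51) = 1.
Back-substitute for Bézout coefficients:
  1 = 7 - 3×2
  ... = 160×(22) + 51×(-69)
Scale by -75: particular solution (-1650, 5175); reduce p mod 51: (33, -105).
General solution: p = 33 + 51t, q = -105 - 160t for integer t.
266 ≤ 33 + 51t ≤ 1240 gives t ∈ [5, 23], which is 19 values.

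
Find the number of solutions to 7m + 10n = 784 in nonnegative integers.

12

gcd(10, 7) = 1.
By Bézout, 7*(3) + 10*(-2) = 1.
One solution: (2, 77).
General: m = 2 + 10t, n = 77 - 7t.
m ≥ 0 ⇒ t ≥ 0; n ≥ 0 ⇒ t ≤ 11. So t ∈ [0, 11]: 12 solutions.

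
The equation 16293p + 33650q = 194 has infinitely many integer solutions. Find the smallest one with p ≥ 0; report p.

gcd(33650, 16293) = 1.
1 divides 194, so solutions exist.
By Bézout, 16293*(-4143) + 33650*(2006) = 1.
Scale by 194/1 = 194: (p₀, q₀) = (-803742, 389164).
General solution: p = -803742 + 33650t, q = 389164 - 16293t for integer t.
p ≥ 0: smallest is -803742 mod 33650 = 3858 (at t = 24), with q = -1868.

3858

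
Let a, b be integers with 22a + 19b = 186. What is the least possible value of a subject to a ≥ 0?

gcd(22, 19) = 1.
1 divides 186, so solutions exist.
By Bézout, 22·(-6) + 19·(7) = 1.
Scale by 186/1 = 186: (a₀, b₀) = (-1116, 1302).
General solution: a = -1116 + 19t, b = 1302 - 22t for integer t.
a ≥ 0: smallest is -1116 mod 19 = 5 (at t = 59), with b = 4.

5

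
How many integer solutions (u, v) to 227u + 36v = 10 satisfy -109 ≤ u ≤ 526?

gcd(227, 36) = 1.
By Bézout, 227×(-13) + 36×(82) = 1.
Particular solution: (14, -88).
General solution: u = 14 + 36t, v = -88 - 227t for integer t.
-109 ≤ 14 + 36t ≤ 526 gives t ∈ [-3, 14], which is 18 values.

18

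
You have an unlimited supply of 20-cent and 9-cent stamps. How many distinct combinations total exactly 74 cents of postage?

1

Need nonnegative integers with 20j + 9k = 74.
gcd(20, 9) = 1, and 20·(-4) + 9·(9) = 1.
So (j₀, k₀) = (-296, 666); general j = -296 + 9t, k = 666 - 20t.
j ≥ 0 ⇒ t ≥ 33; k ≥ 0 ⇒ t ≤ 33. That's 1 value of t.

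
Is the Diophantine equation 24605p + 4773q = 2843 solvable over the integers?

no

gcd(24605, 4773):
  24605 = 5×4773 + 740
  4773 = 6×740 + 333
  740 = 2×333 + 74
  333 = 4×74 + 37
  74 = 2×37
so gcd(24605, 4773) = 37.
37 does not divide 2843 (remainder 31), so no integer solutions.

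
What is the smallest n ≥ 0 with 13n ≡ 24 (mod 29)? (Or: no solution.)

13

gcd(29, 13) = 1.
1 divides 24, so solutions exist.
By Bézout, 13×(9) + 29×(-4) = 1.
So 13×(9) ≡ 1 (mod 29); multiply by 24: n ≡ 216 (mod 29).
Smallest nonnegative: n = 216 mod 29 = 13.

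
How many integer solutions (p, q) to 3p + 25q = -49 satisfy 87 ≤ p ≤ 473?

gcd(25, 3) = 1  (25 = 8×3 + 1, 3 = 3×1).
Back-substituting, 3×(-8) + 25×(1) = 1.
Scale by -49: particular solution (392, -49); reduce p mod 25: (17, -4).
General solution: p = 17 + 25t, q = -4 - 3t for integer t.
87 ≤ 17 + 25t ≤ 473 gives t ∈ [3, 18], which is 16 values.

16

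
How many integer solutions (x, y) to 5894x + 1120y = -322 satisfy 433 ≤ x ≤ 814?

5

gcd(5894, 1120):
  5894 = 5*1120 + 294
  1120 = 3*294 + 238
  294 = 1*238 + 56
  238 = 4*56 + 14
  56 = 4*14
so gcd(5894, 1120) = 14.
Back-substitute for Bézout coefficients:
  14 = 238 - 4*56
  ... = 5894*(-19) + 1120*(100)
Scale by -23: particular solution (437, -2300); reduce x mod 80: (37, -195).
General solution: x = 37 + 80t, y = -195 - 421t for integer t.
433 ≤ 37 + 80t ≤ 814 gives t ∈ [5, 9], which is 5 values.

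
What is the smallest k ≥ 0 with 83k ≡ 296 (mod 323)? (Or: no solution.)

gcd(323, 83) = 1  (323 = 3×83 + 74, 83 = 1×74 + 9, 74 = 8×9 + 2, 9 = 4×2 + 1, 2 = 2×1).
1 divides 296, so solutions exist.
Back-substituting, 83×(144) + 323×(-37) = 1.
So 83×(144) ≡ 1 (mod 323); multiply by 296: k ≡ 42624 (mod 323).
Smallest nonnegative: k = 42624 mod 323 = 311.

311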